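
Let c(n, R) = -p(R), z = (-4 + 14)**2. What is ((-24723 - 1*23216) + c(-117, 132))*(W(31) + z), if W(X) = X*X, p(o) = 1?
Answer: -50864340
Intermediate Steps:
W(X) = X**2
z = 100 (z = 10**2 = 100)
c(n, R) = -1 (c(n, R) = -1*1 = -1)
((-24723 - 1*23216) + c(-117, 132))*(W(31) + z) = ((-24723 - 1*23216) - 1)*(31**2 + 100) = ((-24723 - 23216) - 1)*(961 + 100) = (-47939 - 1)*1061 = -47940*1061 = -50864340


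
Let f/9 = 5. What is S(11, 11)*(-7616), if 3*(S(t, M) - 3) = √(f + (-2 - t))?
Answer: -22848 - 30464*√2/3 ≈ -37209.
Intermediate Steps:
f = 45 (f = 9*5 = 45)
S(t, M) = 3 + √(43 - t)/3 (S(t, M) = 3 + √(45 + (-2 - t))/3 = 3 + √(43 - t)/3)
S(11, 11)*(-7616) = (3 + √(43 - 1*11)/3)*(-7616) = (3 + √(43 - 11)/3)*(-7616) = (3 + √32/3)*(-7616) = (3 + (4*√2)/3)*(-7616) = (3 + 4*√2/3)*(-7616) = -22848 - 30464*√2/3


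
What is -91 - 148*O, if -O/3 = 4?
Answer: 1685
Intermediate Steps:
O = -12 (O = -3*4 = -12)
-91 - 148*O = -91 - 148*(-12) = -91 + 1776 = 1685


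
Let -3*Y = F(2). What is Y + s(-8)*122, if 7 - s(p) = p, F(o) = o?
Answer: 5488/3 ≈ 1829.3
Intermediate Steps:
Y = -2/3 (Y = -1/3*2 = -2/3 ≈ -0.66667)
s(p) = 7 - p
Y + s(-8)*122 = -2/3 + (7 - 1*(-8))*122 = -2/3 + (7 + 8)*122 = -2/3 + 15*122 = -2/3 + 1830 = 5488/3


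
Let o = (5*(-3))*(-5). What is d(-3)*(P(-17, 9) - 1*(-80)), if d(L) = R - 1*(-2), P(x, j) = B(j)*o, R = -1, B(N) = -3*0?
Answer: 80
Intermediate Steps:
B(N) = 0
o = 75 (o = -15*(-5) = 75)
P(x, j) = 0 (P(x, j) = 0*75 = 0)
d(L) = 1 (d(L) = -1 - 1*(-2) = -1 + 2 = 1)
d(-3)*(P(-17, 9) - 1*(-80)) = 1*(0 - 1*(-80)) = 1*(0 + 80) = 1*80 = 80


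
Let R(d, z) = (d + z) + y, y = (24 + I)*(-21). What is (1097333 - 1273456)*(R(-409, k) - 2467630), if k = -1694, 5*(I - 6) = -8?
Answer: 2175409124581/5 ≈ 4.3508e+11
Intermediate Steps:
I = 22/5 (I = 6 + (⅕)*(-8) = 6 - 8/5 = 22/5 ≈ 4.4000)
y = -2982/5 (y = (24 + 22/5)*(-21) = (142/5)*(-21) = -2982/5 ≈ -596.40)
R(d, z) = -2982/5 + d + z (R(d, z) = (d + z) - 2982/5 = -2982/5 + d + z)
(1097333 - 1273456)*(R(-409, k) - 2467630) = (1097333 - 1273456)*((-2982/5 - 409 - 1694) - 2467630) = -176123*(-13497/5 - 2467630) = -176123*(-12351647/5) = 2175409124581/5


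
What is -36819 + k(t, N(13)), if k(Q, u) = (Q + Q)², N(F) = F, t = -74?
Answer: -14915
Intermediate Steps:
k(Q, u) = 4*Q² (k(Q, u) = (2*Q)² = 4*Q²)
-36819 + k(t, N(13)) = -36819 + 4*(-74)² = -36819 + 4*5476 = -36819 + 21904 = -14915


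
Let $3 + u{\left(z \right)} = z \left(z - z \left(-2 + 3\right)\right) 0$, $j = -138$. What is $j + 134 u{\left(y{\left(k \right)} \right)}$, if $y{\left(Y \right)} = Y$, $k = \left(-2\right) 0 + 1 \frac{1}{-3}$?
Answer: $-540$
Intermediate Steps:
$k = - \frac{1}{3}$ ($k = 0 + 1 \left(- \frac{1}{3}\right) = 0 - \frac{1}{3} = - \frac{1}{3} \approx -0.33333$)
$u{\left(z \right)} = -3$ ($u{\left(z \right)} = -3 + z \left(z - z \left(-2 + 3\right)\right) 0 = -3 + z \left(z - z 1\right) 0 = -3 + z \left(z - z\right) 0 = -3 + z 0 \cdot 0 = -3 + 0 \cdot 0 = -3 + 0 = -3$)
$j + 134 u{\left(y{\left(k \right)} \right)} = -138 + 134 \left(-3\right) = -138 - 402 = -540$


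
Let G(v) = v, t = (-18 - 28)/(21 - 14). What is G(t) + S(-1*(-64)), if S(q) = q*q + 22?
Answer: 28780/7 ≈ 4111.4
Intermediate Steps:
S(q) = 22 + q**2 (S(q) = q**2 + 22 = 22 + q**2)
t = -46/7 ≈ -6.5714
G(t) + S(-1*(-64)) = -46/7 + (22 + (-1*(-64))**2) = -46/7 + (22 + 64**2) = -46/7 + (22 + 4096) = -46/7 + 4118 = 28780/7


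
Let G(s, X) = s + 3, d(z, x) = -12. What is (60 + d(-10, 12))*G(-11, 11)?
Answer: -384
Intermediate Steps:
G(s, X) = 3 + s
(60 + d(-10, 12))*G(-11, 11) = (60 - 12)*(3 - 11) = 48*(-8) = -384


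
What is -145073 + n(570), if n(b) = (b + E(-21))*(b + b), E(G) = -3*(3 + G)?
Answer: 566287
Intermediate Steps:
E(G) = -9 - 3*G
n(b) = 2*b*(54 + b) (n(b) = (b + (-9 - 3*(-21)))*(b + b) = (b + (-9 + 63))*(2*b) = (b + 54)*(2*b) = (54 + b)*(2*b) = 2*b*(54 + b))
-145073 + n(570) = -145073 + 2*570*(54 + 570) = -145073 + 2*570*624 = -145073 + 711360 = 566287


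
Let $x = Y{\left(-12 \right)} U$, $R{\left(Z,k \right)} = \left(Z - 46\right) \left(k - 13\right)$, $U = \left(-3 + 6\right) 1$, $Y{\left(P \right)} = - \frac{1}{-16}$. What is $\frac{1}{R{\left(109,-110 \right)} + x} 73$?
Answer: $- \frac{1168}{123981} \approx -0.0094208$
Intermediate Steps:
$Y{\left(P \right)} = \frac{1}{16}$ ($Y{\left(P \right)} = \left(-1\right) \left(- \frac{1}{16}\right) = \frac{1}{16}$)
$U = 3$ ($U = 3 \cdot 1 = 3$)
$R{\left(Z,k \right)} = \left(-46 + Z\right) \left(-13 + k\right)$
$x = \frac{3}{16}$ ($x = \frac{1}{16} \cdot 3 = \frac{3}{16} \approx 0.1875$)
$\frac{1}{R{\left(109,-110 \right)} + x} 73 = \frac{1}{\left(598 - -5060 - 1417 + 109 \left(-110\right)\right) + \frac{3}{16}} \cdot 73 = \frac{1}{\left(598 + 5060 - 1417 - 11990\right) + \frac{3}{16}} \cdot 73 = \frac{1}{-7749 + \frac{3}{16}} \cdot 73 = \frac{1}{- \frac{123981}{16}} \cdot 73 = \left(- \frac{16}{123981}\right) 73 = - \frac{1168}{123981}$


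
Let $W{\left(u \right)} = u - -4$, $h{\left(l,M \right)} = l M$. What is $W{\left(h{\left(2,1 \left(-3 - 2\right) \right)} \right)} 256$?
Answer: $-1536$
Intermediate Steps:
$h{\left(l,M \right)} = M l$
$W{\left(u \right)} = 4 + u$ ($W{\left(u \right)} = u + 4 = 4 + u$)
$W{\left(h{\left(2,1 \left(-3 - 2\right) \right)} \right)} 256 = \left(4 + 1 \left(-3 - 2\right) 2\right) 256 = \left(4 + 1 \left(-5\right) 2\right) 256 = \left(4 - 10\right) 256 = \left(-6\right) 256 = -1536$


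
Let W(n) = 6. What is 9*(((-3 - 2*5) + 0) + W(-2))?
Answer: -63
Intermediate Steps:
9*(((-3 - 2*5) + 0) + W(-2)) = 9*(((-3 - 2*5) + 0) + 6) = 9*(((-3 - 10) + 0) + 6) = 9*((-13 + 0) + 6) = 9*(-13 + 6) = 9*(-7) = -63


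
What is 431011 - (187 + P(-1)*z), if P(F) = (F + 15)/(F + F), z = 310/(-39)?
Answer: 16799966/39 ≈ 4.3077e+5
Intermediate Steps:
z = -310/39 (z = 310*(-1/39) = -310/39 ≈ -7.9487)
P(F) = (15 + F)/(2*F) (P(F) = (15 + F)/((2*F)) = (15 + F)*(1/(2*F)) = (15 + F)/(2*F))
431011 - (187 + P(-1)*z) = 431011 - (187 + ((½)*(15 - 1)/(-1))*(-310/39)) = 431011 - (187 + ((½)*(-1)*14)*(-310/39)) = 431011 - (187 - 7*(-310/39)) = 431011 - (187 + 2170/39) = 431011 - 1*9463/39 = 431011 - 9463/39 = 16799966/39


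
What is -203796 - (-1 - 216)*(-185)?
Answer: -243941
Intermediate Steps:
-203796 - (-1 - 216)*(-185) = -203796 - (-217)*(-185) = -203796 - 1*40145 = -203796 - 40145 = -243941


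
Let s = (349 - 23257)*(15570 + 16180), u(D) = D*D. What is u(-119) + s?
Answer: -727314839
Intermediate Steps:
u(D) = D²
s = -727329000 (s = -22908*31750 = -727329000)
u(-119) + s = (-119)² - 727329000 = 14161 - 727329000 = -727314839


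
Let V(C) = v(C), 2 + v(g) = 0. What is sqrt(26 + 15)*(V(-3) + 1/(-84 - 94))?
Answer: -357*sqrt(41)/178 ≈ -12.842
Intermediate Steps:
v(g) = -2 (v(g) = -2 + 0 = -2)
V(C) = -2
sqrt(26 + 15)*(V(-3) + 1/(-84 - 94)) = sqrt(26 + 15)*(-2 + 1/(-84 - 94)) = sqrt(41)*(-2 + 1/(-178)) = sqrt(41)*(-2 - 1/178) = sqrt(41)*(-357/178) = -357*sqrt(41)/178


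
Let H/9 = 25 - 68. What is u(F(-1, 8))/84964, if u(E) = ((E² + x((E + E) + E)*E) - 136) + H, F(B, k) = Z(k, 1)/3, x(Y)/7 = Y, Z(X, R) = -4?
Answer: -4355/764676 ≈ -0.0056952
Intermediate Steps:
x(Y) = 7*Y
H = -387 (H = 9*(25 - 68) = 9*(-43) = -387)
F(B, k) = -4/3
u(E) = -523 + 22*E² (u(E) = ((E² + (7*((E + E) + E))*E) - 136) - 387 = ((E² + (7*(2*E + E))*E) - 136) - 387 = ((E² + (7*(3*E))*E) - 136) - 387 = ((E² + (21*E)*E) - 136) - 387 = ((E² + 21*E²) - 136) - 387 = (22*E² - 136) - 387 = (-136 + 22*E²) - 387 = -523 + 22*E²)
u(F(-1, 8))/84964 = (-523 + 22*(-4/3)²)/84964 = (-523 + 22*(16/9))*(1/84964) = (-523 + 352/9)*(1/84964) = -4355/9*1/84964 = -4355/764676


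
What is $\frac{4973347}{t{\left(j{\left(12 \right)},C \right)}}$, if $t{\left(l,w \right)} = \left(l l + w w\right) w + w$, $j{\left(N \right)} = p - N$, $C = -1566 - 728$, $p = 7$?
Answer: $- \frac{4973347}{12072087828} \approx -0.00041197$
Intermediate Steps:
$C = -2294$
$j{\left(N \right)} = 7 - N$
$t{\left(l,w \right)} = w + w \left(l^{2} + w^{2}\right)$ ($t{\left(l,w \right)} = \left(l^{2} + w^{2}\right) w + w = w \left(l^{2} + w^{2}\right) + w = w + w \left(l^{2} + w^{2}\right)$)
$\frac{4973347}{t{\left(j{\left(12 \right)},C \right)}} = \frac{4973347}{\left(-2294\right) \left(1 + \left(7 - 12\right)^{2} + \left(-2294\right)^{2}\right)} = \frac{4973347}{\left(-2294\right) \left(1 + \left(7 - 12\right)^{2} + 5262436\right)} = \frac{4973347}{\left(-2294\right) \left(1 + \left(-5\right)^{2} + 5262436\right)} = \frac{4973347}{\left(-2294\right) \left(1 + 25 + 5262436\right)} = \frac{4973347}{\left(-2294\right) 5262462} = \frac{4973347}{-12072087828} = 4973347 \left(- \frac{1}{12072087828}\right) = - \frac{4973347}{12072087828}$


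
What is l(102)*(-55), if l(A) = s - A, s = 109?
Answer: -385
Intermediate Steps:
l(A) = 109 - A
l(102)*(-55) = (109 - 1*102)*(-55) = (109 - 102)*(-55) = 7*(-55) = -385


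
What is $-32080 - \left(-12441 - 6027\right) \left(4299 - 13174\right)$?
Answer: $-163935580$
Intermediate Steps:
$-32080 - \left(-12441 - 6027\right) \left(4299 - 13174\right) = -32080 - \left(-18468\right) \left(-8875\right) = -32080 - 163903500 = -163935580$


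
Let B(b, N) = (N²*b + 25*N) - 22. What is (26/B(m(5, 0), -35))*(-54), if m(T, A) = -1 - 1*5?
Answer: 468/2749 ≈ 0.17024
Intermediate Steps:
m(T, A) = -6 (m(T, A) = -1 - 5 = -6)
B(b, N) = -22 + 25*N + b*N² (B(b, N) = (b*N² + 25*N) - 22 = (25*N + b*N²) - 22 = -22 + 25*N + b*N²)
(26/B(m(5, 0), -35))*(-54) = (26/(-22 + 25*(-35) - 6*(-35)²))*(-54) = (26/(-22 - 875 - 6*1225))*(-54) = (26/(-22 - 875 - 7350))*(-54) = (26/(-8247))*(-54) = (26*(-1/8247))*(-54) = -26/8247*(-54) = 468/2749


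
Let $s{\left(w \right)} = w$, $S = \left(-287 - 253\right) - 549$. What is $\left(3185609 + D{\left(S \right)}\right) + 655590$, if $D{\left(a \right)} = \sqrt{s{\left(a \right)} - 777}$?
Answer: $3841199 + i \sqrt{1866} \approx 3.8412 \cdot 10^{6} + 43.197 i$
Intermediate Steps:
$S = -1089$ ($S = -540 - 549 = -1089$)
$D{\left(a \right)} = \sqrt{-777 + a}$ ($D{\left(a \right)} = \sqrt{a - 777} = \sqrt{-777 + a}$)
$\left(3185609 + D{\left(S \right)}\right) + 655590 = \left(3185609 + \sqrt{-777 - 1089}\right) + 655590 = \left(3185609 + \sqrt{-1866}\right) + 655590 = \left(3185609 + i \sqrt{1866}\right) + 655590 = 3841199 + i \sqrt{1866}$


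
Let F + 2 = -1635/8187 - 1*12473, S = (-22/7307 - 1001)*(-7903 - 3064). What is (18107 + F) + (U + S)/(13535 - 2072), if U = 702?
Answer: 1506249069302756/228581424789 ≈ 6589.6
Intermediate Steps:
S = 80216246143/7307 (S = (-22*1/7307 - 1001)*(-10967) = (-22/7307 - 1001)*(-10967) = -7314329/7307*(-10967) = 80216246143/7307 ≈ 1.0978e+7)
F = -34044820/2729 (F = -2 + (-1635/8187 - 1*12473) = -2 + (-1635*1/8187 - 12473) = -2 + (-545/2729 - 12473) = -2 - 34039362/2729 = -34044820/2729 ≈ -12475.)
(18107 + F) + (U + S)/(13535 - 2072) = (18107 - 34044820/2729) + (702 + 80216246143/7307)/(13535 - 2072) = 15369183/2729 + (80221375657/7307)/11463 = 15369183/2729 + (80221375657/7307)*(1/11463) = 15369183/2729 + 80221375657/83760141 = 1506249069302756/228581424789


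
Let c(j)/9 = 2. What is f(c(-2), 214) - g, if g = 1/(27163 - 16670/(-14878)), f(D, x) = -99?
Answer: -20005322747/202073892 ≈ -99.000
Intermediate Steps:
c(j) = 18 (c(j) = 9*2 = 18)
g = 7439/202073892 (g = 1/(27163 - 16670*(-1/14878)) = 1/(27163 + 8335/7439) = 1/(202073892/7439) = 7439/202073892 ≈ 3.6813e-5)
f(c(-2), 214) - g = -99 - 1*7439/202073892 = -99 - 7439/202073892 = -20005322747/202073892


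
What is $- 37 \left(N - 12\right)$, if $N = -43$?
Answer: $2035$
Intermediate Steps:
$- 37 \left(N - 12\right) = - 37 \left(-43 - 12\right) = \left(-37\right) \left(-55\right) = 2035$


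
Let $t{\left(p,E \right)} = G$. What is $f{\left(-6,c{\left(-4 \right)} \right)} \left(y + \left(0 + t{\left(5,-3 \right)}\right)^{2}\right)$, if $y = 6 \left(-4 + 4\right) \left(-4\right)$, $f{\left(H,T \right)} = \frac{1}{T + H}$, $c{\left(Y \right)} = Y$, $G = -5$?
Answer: $- \frac{5}{2} \approx -2.5$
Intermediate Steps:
$t{\left(p,E \right)} = -5$
$f{\left(H,T \right)} = \frac{1}{H + T}$
$y = 0$ ($y = 6 \cdot 0 \left(-4\right) = 0 \left(-4\right) = 0$)
$f{\left(-6,c{\left(-4 \right)} \right)} \left(y + \left(0 + t{\left(5,-3 \right)}\right)^{2}\right) = \frac{0 + \left(0 - 5\right)^{2}}{-6 - 4} = \frac{0 + \left(-5\right)^{2}}{-10} = - \frac{0 + 25}{10} = \left(- \frac{1}{10}\right) 25 = - \frac{5}{2}$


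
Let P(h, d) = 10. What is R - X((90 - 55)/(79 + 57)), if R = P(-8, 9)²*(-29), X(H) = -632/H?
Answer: -15548/35 ≈ -444.23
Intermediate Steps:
R = -2900 (R = 10²*(-29) = 100*(-29) = -2900)
R - X((90 - 55)/(79 + 57)) = -2900 - (-632)/((90 - 55)/(79 + 57)) = -2900 - (-632)/(35/136) = -2900 - (-632)/(35*(1/136)) = -2900 - (-632)/35/136 = -2900 - (-632)*136/35 = -2900 - 1*(-85952/35) = -2900 + 85952/35 = -15548/35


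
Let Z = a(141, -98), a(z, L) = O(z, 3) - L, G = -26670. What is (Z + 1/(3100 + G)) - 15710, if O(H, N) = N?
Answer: -367904131/23570 ≈ -15609.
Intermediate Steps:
a(z, L) = 3 - L
Z = 101 (Z = 3 - 1*(-98) = 3 + 98 = 101)
(Z + 1/(3100 + G)) - 15710 = (101 + 1/(3100 - 26670)) - 15710 = (101 + 1/(-23570)) - 15710 = (101 - 1/23570) - 15710 = 2380569/23570 - 15710 = -367904131/23570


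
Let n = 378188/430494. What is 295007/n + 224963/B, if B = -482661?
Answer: 30648627718937347/91268299134 ≈ 3.3581e+5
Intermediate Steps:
n = 189094/215247 (n = 378188*(1/430494) = 189094/215247 ≈ 0.87850)
295007/n + 224963/B = 295007/(189094/215247) + 224963/(-482661) = 295007*(215247/189094) + 224963*(-1/482661) = 63499371729/189094 - 224963/482661 = 30648627718937347/91268299134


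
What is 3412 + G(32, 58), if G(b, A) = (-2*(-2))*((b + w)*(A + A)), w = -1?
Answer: 17796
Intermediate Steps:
G(b, A) = 8*A*(-1 + b) (G(b, A) = (-2*(-2))*((b - 1)*(A + A)) = 4*((-1 + b)*(2*A)) = 4*(2*A*(-1 + b)) = 8*A*(-1 + b))
3412 + G(32, 58) = 3412 + 8*58*(-1 + 32) = 3412 + 8*58*31 = 3412 + 14384 = 17796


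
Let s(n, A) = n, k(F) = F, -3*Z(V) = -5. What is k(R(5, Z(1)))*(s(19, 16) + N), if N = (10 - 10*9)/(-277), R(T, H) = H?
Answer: 8905/277 ≈ 32.148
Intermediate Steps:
Z(V) = 5/3 (Z(V) = -1/3*(-5) = 5/3)
N = 80/277 (N = (10 - 90)*(-1/277) = -80*(-1/277) = 80/277 ≈ 0.28881)
k(R(5, Z(1)))*(s(19, 16) + N) = 5*(19 + 80/277)/3 = (5/3)*(5343/277) = 8905/277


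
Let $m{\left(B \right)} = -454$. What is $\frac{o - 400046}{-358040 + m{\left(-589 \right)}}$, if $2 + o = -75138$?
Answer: $\frac{237593}{179247} \approx 1.3255$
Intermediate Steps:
$o = -75140$ ($o = -2 - 75138 = -75140$)
$\frac{o - 400046}{-358040 + m{\left(-589 \right)}} = \frac{-75140 - 400046}{-358040 - 454} = - \frac{475186}{-358494} = \left(-475186\right) \left(- \frac{1}{358494}\right) = \frac{237593}{179247}$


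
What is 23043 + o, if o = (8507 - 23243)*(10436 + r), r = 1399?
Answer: -174377517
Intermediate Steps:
o = -174400560 (o = (8507 - 23243)*(10436 + 1399) = -14736*11835 = -174400560)
23043 + o = 23043 - 174400560 = -174377517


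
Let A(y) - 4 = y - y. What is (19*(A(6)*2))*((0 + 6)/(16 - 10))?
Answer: 152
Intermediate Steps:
A(y) = 4 (A(y) = 4 + (y - y) = 4 + 0 = 4)
(19*(A(6)*2))*((0 + 6)/(16 - 10)) = (19*(4*2))*((0 + 6)/(16 - 10)) = (19*8)*(6/6) = 152*(6*(⅙)) = 152*1 = 152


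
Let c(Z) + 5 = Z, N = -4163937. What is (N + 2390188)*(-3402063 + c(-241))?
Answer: 6034842186441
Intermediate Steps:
c(Z) = -5 + Z
(N + 2390188)*(-3402063 + c(-241)) = (-4163937 + 2390188)*(-3402063 + (-5 - 241)) = -1773749*(-3402063 - 246) = -1773749*(-3402309) = 6034842186441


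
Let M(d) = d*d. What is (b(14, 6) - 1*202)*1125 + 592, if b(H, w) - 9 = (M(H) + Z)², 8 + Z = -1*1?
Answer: 39123592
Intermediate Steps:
M(d) = d²
Z = -9 (Z = -8 - 1*1 = -8 - 1 = -9)
b(H, w) = 9 + (-9 + H²)² (b(H, w) = 9 + (H² - 9)² = 9 + (-9 + H²)²)
(b(14, 6) - 1*202)*1125 + 592 = ((9 + (-9 + 14²)²) - 1*202)*1125 + 592 = ((9 + (-9 + 196)²) - 202)*1125 + 592 = ((9 + 187²) - 202)*1125 + 592 = ((9 + 34969) - 202)*1125 + 592 = (34978 - 202)*1125 + 592 = 34776*1125 + 592 = 39123000 + 592 = 39123592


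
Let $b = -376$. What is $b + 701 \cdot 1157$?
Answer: $810681$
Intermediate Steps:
$b + 701 \cdot 1157 = -376 + 701 \cdot 1157 = -376 + 811057 = 810681$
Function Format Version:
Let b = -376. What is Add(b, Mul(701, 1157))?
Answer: 810681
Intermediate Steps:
Add(b, Mul(701, 1157)) = Add(-376, Mul(701, 1157)) = Add(-376, 811057) = 810681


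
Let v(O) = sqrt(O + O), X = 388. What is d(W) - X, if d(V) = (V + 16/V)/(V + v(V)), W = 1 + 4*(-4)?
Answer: -98699/255 + 241*I*sqrt(30)/3825 ≈ -387.05 + 0.3451*I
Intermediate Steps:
v(O) = sqrt(2)*sqrt(O) (v(O) = sqrt(2*O) = sqrt(2)*sqrt(O))
W = -15 (W = 1 - 16 = -15)
d(V) = (V + 16/V)/(V + sqrt(2)*sqrt(V))
d(W) - X = (16 + (-15)**2)/((-15)*(-15 + sqrt(2)*sqrt(-15))) - 1*388 = -(16 + 225)/(15*(-15 + sqrt(2)*(I*sqrt(15)))) - 388 = -1/15*241/(-15 + I*sqrt(30)) - 388 = -241/(15*(-15 + I*sqrt(30))) - 388 = -388 - 241/(15*(-15 + I*sqrt(30)))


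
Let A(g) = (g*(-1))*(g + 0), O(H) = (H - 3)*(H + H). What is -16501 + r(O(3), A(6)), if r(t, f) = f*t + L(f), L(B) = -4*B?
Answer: -16357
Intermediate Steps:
O(H) = 2*H*(-3 + H) (O(H) = (-3 + H)*(2*H) = 2*H*(-3 + H))
A(g) = -g**2 (A(g) = (-g)*g = -g**2)
r(t, f) = -4*f + f*t (r(t, f) = f*t - 4*f = -4*f + f*t)
-16501 + r(O(3), A(6)) = -16501 + (-1*6**2)*(-4 + 2*3*(-3 + 3)) = -16501 + (-1*36)*(-4 + 2*3*0) = -16501 - 36*(-4 + 0) = -16501 - 36*(-4) = -16501 + 144 = -16357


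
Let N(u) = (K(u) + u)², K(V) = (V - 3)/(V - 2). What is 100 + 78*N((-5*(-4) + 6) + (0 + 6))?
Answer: 12730573/150 ≈ 84871.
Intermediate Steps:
K(V) = (-3 + V)/(-2 + V)
N(u) = (u + (-3 + u)/(-2 + u))² (N(u) = ((-3 + u)/(-2 + u) + u)² = (u + (-3 + u)/(-2 + u))²)
100 + 78*N((-5*(-4) + 6) + (0 + 6)) = 100 + 78*((-3 + ((-5*(-4) + 6) + (0 + 6))² - ((-5*(-4) + 6) + (0 + 6)))²/(-2 + ((-5*(-4) + 6) + (0 + 6)))²) = 100 + 78*((-3 + ((20 + 6) + 6)² - ((20 + 6) + 6))²/(-2 + ((20 + 6) + 6))²) = 100 + 78*((-3 + (26 + 6)² - (26 + 6))²/(-2 + (26 + 6))²) = 100 + 78*((-3 + 32² - 1*32)²/(-2 + 32)²) = 100 + 78*((-3 + 1024 - 32)²/30²) = 100 + 78*((1/900)*989²) = 100 + 78*((1/900)*978121) = 100 + 78*(978121/900) = 100 + 12715573/150 = 12730573/150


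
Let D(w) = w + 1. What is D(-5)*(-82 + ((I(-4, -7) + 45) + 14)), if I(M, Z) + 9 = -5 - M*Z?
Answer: 260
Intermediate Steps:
I(M, Z) = -14 - M*Z (I(M, Z) = -9 + (-5 - M*Z) = -14 - M*Z)
D(w) = 1 + w
D(-5)*(-82 + ((I(-4, -7) + 45) + 14)) = (1 - 5)*(-82 + (((-14 - 1*(-4)*(-7)) + 45) + 14)) = -4*(-82 + (((-14 - 28) + 45) + 14)) = -4*(-82 + ((-42 + 45) + 14)) = -4*(-82 + (3 + 14)) = -4*(-82 + 17) = -4*(-65) = 260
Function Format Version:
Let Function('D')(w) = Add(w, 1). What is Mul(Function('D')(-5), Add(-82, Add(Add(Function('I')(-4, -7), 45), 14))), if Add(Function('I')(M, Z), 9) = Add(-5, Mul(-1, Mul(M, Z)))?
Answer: 260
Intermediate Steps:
Function('I')(M, Z) = Add(-14, Mul(-1, M, Z)) (Function('I')(M, Z) = Add(-9, Add(-5, Mul(-1, Mul(M, Z)))) = Add(-9, Add(-5, Mul(-1, M, Z))) = Add(-14, Mul(-1, M, Z)))
Function('D')(w) = Add(1, w)
Mul(Function('D')(-5), Add(-82, Add(Add(Function('I')(-4, -7), 45), 14))) = Mul(Add(1, -5), Add(-82, Add(Add(Add(-14, Mul(-1, -4, -7)), 45), 14))) = Mul(-4, Add(-82, Add(Add(Add(-14, -28), 45), 14))) = Mul(-4, Add(-82, Add(Add(-42, 45), 14))) = Mul(-4, Add(-82, Add(3, 14))) = Mul(-4, Add(-82, 17)) = Mul(-4, -65) = 260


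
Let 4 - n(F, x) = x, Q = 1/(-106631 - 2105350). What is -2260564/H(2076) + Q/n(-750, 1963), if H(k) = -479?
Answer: 9795635925259835/2075636703141 ≈ 4719.3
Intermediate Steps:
Q = -1/2211981 (Q = 1/(-2211981) = -1/2211981 ≈ -4.5208e-7)
n(F, x) = 4 - x
-2260564/H(2076) + Q/n(-750, 1963) = -2260564/(-479) - 1/(2211981*(4 - 1*1963)) = -2260564*(-1/479) - 1/(2211981*(4 - 1963)) = 2260564/479 - 1/2211981/(-1959) = 2260564/479 - 1/2211981*(-1/1959) = 2260564/479 + 1/4333270779 = 9795635925259835/2075636703141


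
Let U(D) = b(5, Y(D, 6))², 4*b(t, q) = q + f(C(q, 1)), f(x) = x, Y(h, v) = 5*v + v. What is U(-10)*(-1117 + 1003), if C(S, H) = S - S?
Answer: -9234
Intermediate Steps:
C(S, H) = 0
Y(h, v) = 6*v
b(t, q) = q/4 (b(t, q) = (q + 0)/4 = q/4)
U(D) = 81 (U(D) = ((6*6)/4)² = ((¼)*36)² = 9² = 81)
U(-10)*(-1117 + 1003) = 81*(-1117 + 1003) = 81*(-114) = -9234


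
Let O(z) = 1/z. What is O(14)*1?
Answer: 1/14 ≈ 0.071429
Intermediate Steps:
O(14)*1 = 1/14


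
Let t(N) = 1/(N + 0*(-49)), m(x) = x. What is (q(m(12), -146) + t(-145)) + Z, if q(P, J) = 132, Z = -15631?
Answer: -2247356/145 ≈ -15499.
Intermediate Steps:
t(N) = 1/N (t(N) = 1/(N + 0) = 1/N)
(q(m(12), -146) + t(-145)) + Z = (132 + 1/(-145)) - 15631 = (132 - 1/145) - 15631 = 19139/145 - 15631 = -2247356/145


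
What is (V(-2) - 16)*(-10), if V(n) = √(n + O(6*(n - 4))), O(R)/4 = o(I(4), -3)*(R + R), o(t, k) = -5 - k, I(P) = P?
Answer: 160 - 10*√574 ≈ -79.583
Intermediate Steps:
O(R) = -16*R (O(R) = 4*((-5 - 1*(-3))*(R + R)) = 4*((-5 + 3)*(2*R)) = 4*(-4*R) = -16*R)
V(n) = √(384 - 95*n) (V(n) = √(n - 96*(n - 4)) = √(n - 96*(-4 + n)) = √(n - 16*(-24 + 6*n)) = √(n + (384 - 96*n)) = √(384 - 95*n))
(V(-2) - 16)*(-10) = (√(384 - 95*(-2)) - 16)*(-10) = (√(384 + 190) - 16)*(-10) = (√574 - 16)*(-10) = (-16 + √574)*(-10) = 160 - 10*√574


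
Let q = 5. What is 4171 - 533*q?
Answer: 1506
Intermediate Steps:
4171 - 533*q = 4171 - 533*5 = 4171 - 2665 = 1506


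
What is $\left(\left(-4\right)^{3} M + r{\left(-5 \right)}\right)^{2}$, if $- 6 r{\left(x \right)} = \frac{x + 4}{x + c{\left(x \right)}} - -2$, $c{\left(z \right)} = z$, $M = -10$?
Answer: $\frac{163660849}{400} \approx 4.0915 \cdot 10^{5}$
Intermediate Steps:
$r{\left(x \right)} = - \frac{1}{3} - \frac{4 + x}{12 x}$ ($r{\left(x \right)} = - \frac{\frac{x + 4}{x + x} - -2}{6} = - \frac{\frac{4 + x}{2 x} + 2}{6} = - \frac{2 + \frac{4 + x}{2 x}}{6} = - \frac{1}{3} - \frac{4 + x}{12 x}$)
$\left(\left(-4\right)^{3} M + r{\left(-5 \right)}\right)^{2} = \left(\left(-4\right)^{3} \left(-10\right) + \frac{-4 - -25}{12 \left(-5\right)}\right)^{2} = \left(\left(-64\right) \left(-10\right) + \frac{1}{12} \left(- \frac{1}{5}\right) \left(-4 + 25\right)\right)^{2} = \left(640 + \frac{1}{12} \left(- \frac{1}{5}\right) 21\right)^{2} = \left(640 - \frac{7}{20}\right)^{2} = \left(\frac{12793}{20}\right)^{2} = \frac{163660849}{400}$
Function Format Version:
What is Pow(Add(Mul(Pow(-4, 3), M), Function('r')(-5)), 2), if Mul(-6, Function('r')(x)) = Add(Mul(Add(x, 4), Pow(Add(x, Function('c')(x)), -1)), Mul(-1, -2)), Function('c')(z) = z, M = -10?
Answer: Rational(163660849, 400) ≈ 4.0915e+5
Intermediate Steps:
Function('r')(x) = Add(Rational(-1, 3), Mul(Rational(-1, 12), Pow(x, -1), Add(4, x))) (Function('r')(x) = Mul(Rational(-1, 6), Add(Mul(Add(x, 4), Pow(Add(x, x), -1)), Mul(-1, -2))) = Mul(Rational(-1, 6), Add(Mul(Add(4, x), Pow(Mul(2, x), -1)), 2)) = Mul(Rational(-1, 6), Add(Mul(Add(4, x), Mul(Rational(1, 2), Pow(x, -1))), 2)) = Mul(Rational(-1, 6), Add(Mul(Rational(1, 2), Pow(x, -1), Add(4, x)), 2)) = Mul(Rational(-1, 6), Add(2, Mul(Rational(1, 2), Pow(x, -1), Add(4, x)))) = Add(Rational(-1, 3), Mul(Rational(-1, 12), Pow(x, -1), Add(4, x))))
Pow(Add(Mul(Pow(-4, 3), M), Function('r')(-5)), 2) = Pow(Add(Mul(Pow(-4, 3), -10), Mul(Rational(1, 12), Pow(-5, -1), Add(-4, Mul(-5, -5)))), 2) = Pow(Add(Mul(-64, -10), Mul(Rational(1, 12), Rational(-1, 5), Add(-4, 25))), 2) = Pow(Add(640, Mul(Rational(1, 12), Rational(-1, 5), 21)), 2) = Pow(Add(640, Rational(-7, 20)), 2) = Pow(Rational(12793, 20), 2) = Rational(163660849, 400)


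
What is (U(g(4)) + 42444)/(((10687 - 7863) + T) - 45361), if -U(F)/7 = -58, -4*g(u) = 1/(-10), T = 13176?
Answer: -42850/29361 ≈ -1.4594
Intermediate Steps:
g(u) = 1/40 (g(u) = -1/4/(-10) = -1/4*(-1/10) = 1/40)
U(F) = 406 (U(F) = -7*(-58) = 406)
(U(g(4)) + 42444)/(((10687 - 7863) + T) - 45361) = (406 + 42444)/(((10687 - 7863) + 13176) - 45361) = 42850/((2824 + 13176) - 45361) = 42850/(16000 - 45361) = 42850/(-29361) = 42850*(-1/29361) = -42850/29361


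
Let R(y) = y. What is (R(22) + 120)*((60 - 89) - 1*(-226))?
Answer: 27974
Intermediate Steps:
(R(22) + 120)*((60 - 89) - 1*(-226)) = (22 + 120)*((60 - 89) - 1*(-226)) = 142*(-29 + 226) = 142*197 = 27974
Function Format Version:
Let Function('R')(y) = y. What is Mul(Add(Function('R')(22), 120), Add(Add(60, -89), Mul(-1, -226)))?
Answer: 27974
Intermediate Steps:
Mul(Add(Function('R')(22), 120), Add(Add(60, -89), Mul(-1, -226))) = Mul(Add(22, 120), Add(Add(60, -89), Mul(-1, -226))) = Mul(142, Add(-29, 226)) = Mul(142, 197) = 27974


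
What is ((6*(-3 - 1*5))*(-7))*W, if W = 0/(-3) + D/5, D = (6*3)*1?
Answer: 6048/5 ≈ 1209.6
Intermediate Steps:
D = 18 (D = 18*1 = 18)
W = 18/5 (W = 0/(-3) + 18/5 = 0*(-1/3) + 18*(1/5) = 0 + 18/5 = 18/5 ≈ 3.6000)
((6*(-3 - 1*5))*(-7))*W = ((6*(-3 - 1*5))*(-7))*(18/5) = ((6*(-3 - 5))*(-7))*(18/5) = ((6*(-8))*(-7))*(18/5) = -48*(-7)*(18/5) = 336*(18/5) = 6048/5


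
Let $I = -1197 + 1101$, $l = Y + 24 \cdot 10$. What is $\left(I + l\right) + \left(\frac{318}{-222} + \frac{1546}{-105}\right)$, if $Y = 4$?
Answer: $\frac{512213}{3885} \approx 131.84$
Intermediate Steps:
$l = 244$ ($l = 4 + 24 \cdot 10 = 4 + 240 = 244$)
$I = -96$
$\left(I + l\right) + \left(\frac{318}{-222} + \frac{1546}{-105}\right) = \left(-96 + 244\right) + \left(\frac{318}{-222} + \frac{1546}{-105}\right) = 148 + \left(318 \left(- \frac{1}{222}\right) + 1546 \left(- \frac{1}{105}\right)\right) = 148 - \frac{62767}{3885} = \frac{512213}{3885}$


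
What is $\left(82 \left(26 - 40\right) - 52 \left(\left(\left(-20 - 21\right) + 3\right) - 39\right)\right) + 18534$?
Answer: $21390$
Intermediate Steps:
$\left(82 \left(26 - 40\right) - 52 \left(\left(\left(-20 - 21\right) + 3\right) - 39\right)\right) + 18534 = \left(82 \left(-14\right) - 52 \left(\left(\left(-20 - 21\right) + 3\right) - 39\right)\right) + 18534 = \left(-1148 - 52 \left(\left(-41 + 3\right) - 39\right)\right) + 18534 = \left(-1148 - 52 \left(-38 - 39\right)\right) + 18534 = \left(-1148 - -4004\right) + 18534 = \left(-1148 + 4004\right) + 18534 = 2856 + 18534 = 21390$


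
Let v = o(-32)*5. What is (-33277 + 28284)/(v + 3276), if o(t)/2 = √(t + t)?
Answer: -4089267/2684644 + 24965*I/671161 ≈ -1.5232 + 0.037197*I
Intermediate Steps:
o(t) = 2*√2*√t (o(t) = 2*√(t + t) = 2*√(2*t) = 2*(√2*√t) = 2*√2*√t)
v = 80*I (v = (2*√2*√(-32))*5 = (2*√2*(4*I*√2))*5 = (16*I)*5 = 80*I ≈ 80.0*I)
(-33277 + 28284)/(v + 3276) = (-33277 + 28284)/(80*I + 3276) = -4993*(3276 - 80*I)/10738576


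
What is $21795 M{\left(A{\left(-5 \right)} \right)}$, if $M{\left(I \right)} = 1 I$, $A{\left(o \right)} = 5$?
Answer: $108975$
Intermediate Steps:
$M{\left(I \right)} = I$
$21795 M{\left(A{\left(-5 \right)} \right)} = 21795 \cdot 5 = 108975$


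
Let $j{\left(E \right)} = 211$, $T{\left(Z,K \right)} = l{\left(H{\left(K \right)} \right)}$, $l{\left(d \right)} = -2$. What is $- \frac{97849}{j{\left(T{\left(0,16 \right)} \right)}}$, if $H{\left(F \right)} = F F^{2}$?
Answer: $- \frac{97849}{211} \approx -463.74$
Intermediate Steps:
$H{\left(F \right)} = F^{3}$
$T{\left(Z,K \right)} = -2$
$- \frac{97849}{j{\left(T{\left(0,16 \right)} \right)}} = - \frac{97849}{211}$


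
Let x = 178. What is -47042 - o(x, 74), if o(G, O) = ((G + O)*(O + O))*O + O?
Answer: -2807020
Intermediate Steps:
o(G, O) = O + 2*O**2*(G + O) (o(G, O) = ((G + O)*(2*O))*O + O = (2*O*(G + O))*O + O = 2*O**2*(G + O) + O = O + 2*O**2*(G + O))
-47042 - o(x, 74) = -47042 - 74*(1 + 2*74**2 + 2*178*74) = -47042 - 74*(1 + 2*5476 + 26344) = -47042 - 74*(1 + 10952 + 26344) = -47042 - 74*37297 = -47042 - 1*2759978 = -47042 - 2759978 = -2807020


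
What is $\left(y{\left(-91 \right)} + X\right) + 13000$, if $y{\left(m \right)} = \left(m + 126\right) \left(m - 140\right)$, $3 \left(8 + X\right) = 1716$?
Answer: $5479$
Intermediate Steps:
$X = 564$ ($X = -8 + \frac{1}{3} \cdot 1716 = -8 + 572 = 564$)
$y{\left(m \right)} = \left(-140 + m\right) \left(126 + m\right)$ ($y{\left(m \right)} = \left(126 + m\right) \left(-140 + m\right) = \left(-140 + m\right) \left(126 + m\right)$)
$\left(y{\left(-91 \right)} + X\right) + 13000 = \left(\left(-17640 + \left(-91\right)^{2} - -1274\right) + 564\right) + 13000 = \left(\left(-17640 + 8281 + 1274\right) + 564\right) + 13000 = \left(-8085 + 564\right) + 13000 = -7521 + 13000 = 5479$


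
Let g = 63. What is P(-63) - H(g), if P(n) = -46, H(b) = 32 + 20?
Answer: -98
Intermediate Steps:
H(b) = 52
P(-63) - H(g) = -46 - 1*52 = -46 - 52 = -98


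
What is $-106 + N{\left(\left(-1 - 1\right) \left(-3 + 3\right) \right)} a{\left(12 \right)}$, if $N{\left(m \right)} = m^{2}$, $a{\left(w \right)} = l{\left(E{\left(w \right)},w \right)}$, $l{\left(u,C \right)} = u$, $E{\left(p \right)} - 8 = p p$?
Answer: $-106$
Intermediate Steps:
$E{\left(p \right)} = 8 + p^{2}$ ($E{\left(p \right)} = 8 + p p = 8 + p^{2}$)
$a{\left(w \right)} = 8 + w^{2}$
$-106 + N{\left(\left(-1 - 1\right) \left(-3 + 3\right) \right)} a{\left(12 \right)} = -106 + \left(\left(-1 - 1\right) \left(-3 + 3\right)\right)^{2} \left(8 + 12^{2}\right) = -106 + \left(\left(-2\right) 0\right)^{2} \left(8 + 144\right) = -106 + 0^{2} \cdot 152 = -106 + 0 \cdot 152 = -106 + 0 = -106$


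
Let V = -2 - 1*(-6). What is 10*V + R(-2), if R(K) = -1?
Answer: 39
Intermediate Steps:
V = 4 (V = -2 + 6 = 4)
10*V + R(-2) = 10*4 - 1 = 40 - 1 = 39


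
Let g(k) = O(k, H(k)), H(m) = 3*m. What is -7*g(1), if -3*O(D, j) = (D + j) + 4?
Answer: 56/3 ≈ 18.667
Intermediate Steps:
O(D, j) = -4/3 - D/3 - j/3 (O(D, j) = -((D + j) + 4)/3 = -(4 + D + j)/3 = -4/3 - D/3 - j/3)
g(k) = -4/3 - 4*k/3 (g(k) = -4/3 - k/3 - k = -4/3 - 4*k/3)
-7*g(1) = -7*(-4/3 - 4/3*1) = -7*(-4/3 - 4/3) = -7*(-8/3) = 56/3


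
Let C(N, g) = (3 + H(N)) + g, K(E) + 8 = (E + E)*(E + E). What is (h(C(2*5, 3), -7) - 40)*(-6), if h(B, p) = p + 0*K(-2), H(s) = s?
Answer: 282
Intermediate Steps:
K(E) = -8 + 4*E**2 (K(E) = -8 + (E + E)*(E + E) = -8 + (2*E)*(2*E) = -8 + 4*E**2)
C(N, g) = 3 + N + g (C(N, g) = (3 + N) + g = 3 + N + g)
h(B, p) = p (h(B, p) = p + 0*(-8 + 4*(-2)**2) = p + 0*(-8 + 4*4) = p + 0*(-8 + 16) = p + 0*8 = p + 0 = p)
(h(C(2*5, 3), -7) - 40)*(-6) = (-7 - 40)*(-6) = -47*(-6) = 282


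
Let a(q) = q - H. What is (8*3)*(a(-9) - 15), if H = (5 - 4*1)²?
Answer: -600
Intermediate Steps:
H = 1 (H = (5 - 4)² = 1² = 1)
a(q) = -1 + q (a(q) = q - 1*1 = q - 1 = -1 + q)
(8*3)*(a(-9) - 15) = (8*3)*((-1 - 9) - 15) = 24*(-10 - 15) = 24*(-25) = -600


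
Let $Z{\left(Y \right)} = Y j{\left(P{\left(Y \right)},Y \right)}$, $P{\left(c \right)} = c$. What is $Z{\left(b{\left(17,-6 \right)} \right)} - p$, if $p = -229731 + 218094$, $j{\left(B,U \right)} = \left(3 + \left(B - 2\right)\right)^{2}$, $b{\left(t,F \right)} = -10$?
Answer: $10827$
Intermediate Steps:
$j{\left(B,U \right)} = \left(1 + B\right)^{2}$ ($j{\left(B,U \right)} = \left(3 + \left(B - 2\right)\right)^{2} = \left(3 + \left(-2 + B\right)\right)^{2} = \left(1 + B\right)^{2}$)
$p = -11637$
$Z{\left(Y \right)} = Y \left(1 + Y\right)^{2}$
$Z{\left(b{\left(17,-6 \right)} \right)} - p = - 10 \left(1 - 10\right)^{2} - -11637 = - 10 \left(-9\right)^{2} + 11637 = \left(-10\right) 81 + 11637 = -810 + 11637 = 10827$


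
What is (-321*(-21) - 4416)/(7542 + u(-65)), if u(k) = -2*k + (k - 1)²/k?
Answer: 151125/494324 ≈ 0.30572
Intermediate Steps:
u(k) = -2*k + (-1 + k)²/k
(-321*(-21) - 4416)/(7542 + u(-65)) = (-321*(-21) - 4416)/(7542 + (-2 + 1/(-65) - 1*(-65))) = (6741 - 4416)/(7542 + (-2 - 1/65 + 65)) = 2325/(7542 + 4094/65) = 2325/(494324/65) = 2325*(65/494324) = 151125/494324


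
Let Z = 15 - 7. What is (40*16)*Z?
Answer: 5120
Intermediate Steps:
Z = 8
(40*16)*Z = (40*16)*8 = 640*8 = 5120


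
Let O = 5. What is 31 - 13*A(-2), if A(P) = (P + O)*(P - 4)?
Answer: 265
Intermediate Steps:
A(P) = (-4 + P)*(5 + P) (A(P) = (P + 5)*(P - 4) = (5 + P)*(-4 + P) = (-4 + P)*(5 + P))
31 - 13*A(-2) = 31 - 13*(-20 - 2 + (-2)**2) = 31 - 13*(-20 - 2 + 4) = 31 - 13*(-18) = 31 + 234 = 265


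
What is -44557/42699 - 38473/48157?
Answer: -3788490076/2056255743 ≈ -1.8424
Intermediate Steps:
-44557/42699 - 38473/48157 = -3788490076/2056255743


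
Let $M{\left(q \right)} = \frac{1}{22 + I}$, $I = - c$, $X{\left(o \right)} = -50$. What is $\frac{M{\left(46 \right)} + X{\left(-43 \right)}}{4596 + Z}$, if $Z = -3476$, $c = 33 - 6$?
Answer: $- \frac{251}{5600} \approx -0.044821$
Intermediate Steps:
$c = 27$
$I = -27$ ($I = \left(-1\right) 27 = -27$)
$M{\left(q \right)} = - \frac{1}{5}$ ($M{\left(q \right)} = \frac{1}{22 - 27} = \frac{1}{-5} = - \frac{1}{5}$)
$\frac{M{\left(46 \right)} + X{\left(-43 \right)}}{4596 + Z} = \frac{- \frac{1}{5} - 50}{4596 - 3476} = - \frac{251}{5 \cdot 1120} = \left(- \frac{251}{5}\right) \frac{1}{1120} = - \frac{251}{5600}$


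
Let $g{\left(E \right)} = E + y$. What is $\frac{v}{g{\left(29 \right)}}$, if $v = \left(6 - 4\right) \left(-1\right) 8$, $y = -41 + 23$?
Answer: $- \frac{16}{11} \approx -1.4545$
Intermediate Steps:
$y = -18$
$v = -16$ ($v = \left(6 - 4\right) \left(-1\right) 8 = 2 \left(-1\right) 8 = \left(-2\right) 8 = -16$)
$g{\left(E \right)} = -18 + E$ ($g{\left(E \right)} = E - 18 = -18 + E$)
$\frac{v}{g{\left(29 \right)}} = - \frac{16}{-18 + 29} = - \frac{16}{11}$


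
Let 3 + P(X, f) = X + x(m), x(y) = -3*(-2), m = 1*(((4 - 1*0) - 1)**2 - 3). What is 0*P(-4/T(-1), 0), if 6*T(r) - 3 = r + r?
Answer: 0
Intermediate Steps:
T(r) = 1/2 + r/3 (T(r) = 1/2 + (r + r)/6 = 1/2 + (2*r)/6 = 1/2 + r/3)
m = 6 (m = 1*(((4 + 0) - 1)**2 - 3) = 1*((4 - 1)**2 - 3) = 1*(3**2 - 3) = 1*(9 - 3) = 1*6 = 6)
x(y) = 6
P(X, f) = 3 + X (P(X, f) = -3 + (X + 6) = -3 + (6 + X) = 3 + X)
0*P(-4/T(-1), 0) = 0*(3 - 4/(1/2 + (1/3)*(-1))) = 0*(3 - 4/(1/2 - 1/3)) = 0*(3 - 4/1/6) = 0*(3 - 4*6) = 0*(3 - 24) = 0*(-21) = 0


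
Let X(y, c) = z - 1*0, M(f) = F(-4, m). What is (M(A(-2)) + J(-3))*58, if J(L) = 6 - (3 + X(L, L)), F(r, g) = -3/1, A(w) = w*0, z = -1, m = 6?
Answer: 58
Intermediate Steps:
A(w) = 0
F(r, g) = -3 (F(r, g) = -3*1 = -3)
M(f) = -3
X(y, c) = -1 (X(y, c) = -1 - 1*0 = -1 + 0 = -1)
J(L) = 4 (J(L) = 6 - (3 - 1) = 6 - 1*2 = 6 - 2 = 4)
(M(A(-2)) + J(-3))*58 = (-3 + 4)*58 = 1*58 = 58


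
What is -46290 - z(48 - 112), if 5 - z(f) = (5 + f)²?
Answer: -42814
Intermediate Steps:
z(f) = 5 - (5 + f)²
-46290 - z(48 - 112) = -46290 - (5 - (5 + (48 - 112))²) = -46290 - (5 - (5 - 64)²) = -46290 - (5 - 1*(-59)²) = -46290 - (5 - 1*3481) = -46290 - (5 - 3481) = -46290 - 1*(-3476) = -46290 + 3476 = -42814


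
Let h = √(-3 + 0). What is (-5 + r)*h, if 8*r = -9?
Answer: -49*I*√3/8 ≈ -10.609*I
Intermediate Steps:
r = -9/8 (r = (⅛)*(-9) = -9/8 ≈ -1.1250)
h = I*√3 (h = √(-3) = I*√3 ≈ 1.732*I)
(-5 + r)*h = (-5 - 9/8)*(I*√3) = -49*I*√3/8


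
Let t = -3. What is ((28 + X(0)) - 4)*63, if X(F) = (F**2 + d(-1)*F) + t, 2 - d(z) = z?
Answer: 1323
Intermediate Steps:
d(z) = 2 - z
X(F) = -3 + F**2 + 3*F (X(F) = (F**2 + (2 - 1*(-1))*F) - 3 = (F**2 + (2 + 1)*F) - 3 = (F**2 + 3*F) - 3 = -3 + F**2 + 3*F)
((28 + X(0)) - 4)*63 = ((28 + (-3 + 0**2 + 3*0)) - 4)*63 = ((28 + (-3 + 0 + 0)) - 4)*63 = ((28 - 3) - 4)*63 = (25 - 4)*63 = 21*63 = 1323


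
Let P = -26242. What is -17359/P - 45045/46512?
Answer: -20814949/67809328 ≈ -0.30696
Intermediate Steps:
-17359/P - 45045/46512 = -17359/(-26242) - 45045/46512 = -17359*(-1/26242) - 45045*1/46512 = 17359/26242 - 5005/5168 = -20814949/67809328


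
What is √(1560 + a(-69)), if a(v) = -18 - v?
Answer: 3*√179 ≈ 40.137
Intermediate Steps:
√(1560 + a(-69)) = √(1560 + (-18 - 1*(-69))) = √(1560 + (-18 + 69)) = √(1560 + 51) = √1611 = 3*√179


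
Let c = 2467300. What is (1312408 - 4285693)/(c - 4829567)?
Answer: 2973285/2362267 ≈ 1.2587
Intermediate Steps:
(1312408 - 4285693)/(c - 4829567) = (1312408 - 4285693)/(2467300 - 4829567) = -2973285/(-2362267) = -2973285*(-1/2362267) = 2973285/2362267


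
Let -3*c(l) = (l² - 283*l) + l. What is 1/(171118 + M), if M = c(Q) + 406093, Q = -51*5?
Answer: 1/531566 ≈ 1.8812e-6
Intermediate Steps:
Q = -255
c(l) = 94*l - l²/3 (c(l) = -((l² - 283*l) + l)/3 = -(l² - 282*l)/3 = 94*l - l²/3)
M = 360448 (M = (⅓)*(-255)*(282 - 1*(-255)) + 406093 = (⅓)*(-255)*(282 + 255) + 406093 = (⅓)*(-255)*537 + 406093 = -45645 + 406093 = 360448)
1/(171118 + M) = 1/(171118 + 360448) = 1/531566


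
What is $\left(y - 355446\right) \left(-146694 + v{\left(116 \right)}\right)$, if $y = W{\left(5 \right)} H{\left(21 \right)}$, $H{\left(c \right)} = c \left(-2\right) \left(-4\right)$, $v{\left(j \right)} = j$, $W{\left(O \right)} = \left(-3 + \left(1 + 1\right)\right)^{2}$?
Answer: $52075938684$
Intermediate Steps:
$W{\left(O \right)} = 1$ ($W{\left(O \right)} = \left(-3 + 2\right)^{2} = \left(-1\right)^{2} = 1$)
$H{\left(c \right)} = 8 c$ ($H{\left(c \right)} = - 2 c \left(-4\right) = 8 c$)
$y = 168$ ($y = 1 \cdot 8 \cdot 21 = 1 \cdot 168 = 168$)
$\left(y - 355446\right) \left(-146694 + v{\left(116 \right)}\right) = \left(168 - 355446\right) \left(-146694 + 116\right) = \left(-355278\right) \left(-146578\right) = 52075938684$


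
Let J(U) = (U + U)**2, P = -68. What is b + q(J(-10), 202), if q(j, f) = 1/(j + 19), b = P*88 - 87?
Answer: -2543748/419 ≈ -6071.0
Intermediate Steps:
b = -6071 (b = -68*88 - 87 = -5984 - 87 = -6071)
J(U) = 4*U**2 (J(U) = (2*U)**2 = 4*U**2)
q(j, f) = 1/(19 + j)
b + q(J(-10), 202) = -6071 + 1/(19 + 4*(-10)**2) = -6071 + 1/(19 + 4*100) = -6071 + 1/(19 + 400) = -6071 + 1/419 = -2543748/419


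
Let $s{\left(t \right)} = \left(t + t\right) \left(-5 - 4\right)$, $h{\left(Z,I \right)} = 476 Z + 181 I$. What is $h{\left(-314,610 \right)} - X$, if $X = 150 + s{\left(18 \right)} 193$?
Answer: $23328$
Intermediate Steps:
$h{\left(Z,I \right)} = 181 I + 476 Z$
$s{\left(t \right)} = - 18 t$ ($s{\left(t \right)} = 2 t \left(-9\right) = - 18 t$)
$X = -62382$ ($X = 150 + \left(-18\right) 18 \cdot 193 = 150 - 62532 = -62382$)
$h{\left(-314,610 \right)} - X = \left(181 \cdot 610 + 476 \left(-314\right)\right) - -62382 = \left(110410 - 149464\right) + 62382 = -39054 + 62382 = 23328$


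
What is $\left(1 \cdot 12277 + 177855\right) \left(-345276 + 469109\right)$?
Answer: $23544615956$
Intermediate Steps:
$\left(1 \cdot 12277 + 177855\right) \left(-345276 + 469109\right) = \left(12277 + 177855\right) 123833 = 190132 \cdot 123833 = 23544615956$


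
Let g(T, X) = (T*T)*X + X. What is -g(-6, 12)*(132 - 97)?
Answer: -15540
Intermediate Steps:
g(T, X) = X + X*T² (g(T, X) = T²*X + X = X*T² + X = X + X*T²)
-g(-6, 12)*(132 - 97) = -12*(1 + (-6)²)*(132 - 97) = -12*(1 + 36)*35 = -12*37*35 = -444*35 = -1*15540 = -15540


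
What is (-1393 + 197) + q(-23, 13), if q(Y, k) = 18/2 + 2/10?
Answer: -5934/5 ≈ -1186.8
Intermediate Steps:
q(Y, k) = 46/5 (q(Y, k) = 18*(½) + 2*(⅒) = 9 + ⅕ = 46/5)
(-1393 + 197) + q(-23, 13) = (-1393 + 197) + 46/5 = -1196 + 46/5 = -5934/5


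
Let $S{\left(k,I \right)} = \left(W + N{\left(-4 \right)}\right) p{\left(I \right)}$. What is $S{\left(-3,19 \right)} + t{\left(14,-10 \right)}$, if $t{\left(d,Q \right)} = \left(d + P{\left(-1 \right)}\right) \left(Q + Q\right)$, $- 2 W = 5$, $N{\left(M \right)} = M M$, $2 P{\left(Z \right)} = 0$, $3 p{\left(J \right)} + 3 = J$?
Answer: $-208$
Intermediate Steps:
$p{\left(J \right)} = -1 + \frac{J}{3}$
$P{\left(Z \right)} = 0$ ($P{\left(Z \right)} = \frac{1}{2} \cdot 0 = 0$)
$N{\left(M \right)} = M^{2}$
$W = - \frac{5}{2}$ ($W = \left(- \frac{1}{2}\right) 5 = - \frac{5}{2} \approx -2.5$)
$t{\left(d,Q \right)} = 2 Q d$ ($t{\left(d,Q \right)} = \left(d + 0\right) \left(Q + Q\right) = d 2 Q = 2 Q d$)
$S{\left(k,I \right)} = - \frac{27}{2} + \frac{9 I}{2}$ ($S{\left(k,I \right)} = \left(- \frac{5}{2} + \left(-4\right)^{2}\right) \left(-1 + \frac{I}{3}\right) = \left(- \frac{5}{2} + 16\right) \left(-1 + \frac{I}{3}\right) = \frac{27 \left(-1 + \frac{I}{3}\right)}{2} = - \frac{27}{2} + \frac{9 I}{2}$)
$S{\left(-3,19 \right)} + t{\left(14,-10 \right)} = \left(- \frac{27}{2} + \frac{9}{2} \cdot 19\right) + 2 \left(-10\right) 14 = \left(- \frac{27}{2} + \frac{171}{2}\right) - 280 = 72 - 280 = -208$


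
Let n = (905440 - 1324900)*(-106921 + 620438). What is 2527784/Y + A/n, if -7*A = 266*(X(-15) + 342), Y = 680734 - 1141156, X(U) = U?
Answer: -45373688792178259/8264568792502170 ≈ -5.4901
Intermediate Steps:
n = -215399840820 (n = -419460*513517 = -215399840820)
Y = -460422
A = -12426 (A = -38*(-15 + 342) = -38*327 = -1/7*86982 = -12426)
2527784/Y + A/n = 2527784/(-460422) - 12426/(-215399840820) = 2527784*(-1/460422) - 12426*(-1/215399840820) = -1263892/230211 + 2071/35899973470 = -45373688792178259/8264568792502170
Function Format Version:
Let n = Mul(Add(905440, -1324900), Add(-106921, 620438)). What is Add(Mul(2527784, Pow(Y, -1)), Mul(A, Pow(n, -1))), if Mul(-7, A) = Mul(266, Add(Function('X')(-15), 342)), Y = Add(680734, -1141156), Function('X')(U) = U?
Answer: Rational(-45373688792178259, 8264568792502170) ≈ -5.4901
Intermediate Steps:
n = -215399840820 (n = Mul(-419460, 513517) = -215399840820)
Y = -460422
A = -12426 (A = Mul(Rational(-1, 7), Mul(266, Add(-15, 342))) = Mul(Rational(-1, 7), Mul(266, 327)) = Mul(Rational(-1, 7), 86982) = -12426)
Add(Mul(2527784, Pow(Y, -1)), Mul(A, Pow(n, -1))) = Add(Mul(2527784, Pow(-460422, -1)), Mul(-12426, Pow(-215399840820, -1))) = Add(Mul(2527784, Rational(-1, 460422)), Mul(-12426, Rational(-1, 215399840820))) = Add(Rational(-1263892, 230211), Rational(2071, 35899973470)) = Rational(-45373688792178259, 8264568792502170)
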